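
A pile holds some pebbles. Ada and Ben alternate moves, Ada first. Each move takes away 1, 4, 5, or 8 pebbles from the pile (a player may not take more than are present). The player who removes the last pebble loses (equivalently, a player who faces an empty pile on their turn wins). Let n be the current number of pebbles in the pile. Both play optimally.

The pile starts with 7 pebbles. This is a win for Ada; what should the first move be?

Remove 4, leaving 3.

Build the W/L table. Terminal = W. A non-terminal position is W if it has a move to some L; otherwise it is L.
n=0: no move; the opponent has just taken the last pebble and therefore loses → W
n=1: L (sole option 0(W) is W)
n=2: W (go to 1, an L position)
n=3: L (sole option 2(W) is W)
n=4: W (go to 3, an L position)
n=5: W (go to 1, an L position)
n=6: W (go to 1, an L position)
n=7: W (go to 3, an L position)
From 7, the L positions reachable in one move are: 3.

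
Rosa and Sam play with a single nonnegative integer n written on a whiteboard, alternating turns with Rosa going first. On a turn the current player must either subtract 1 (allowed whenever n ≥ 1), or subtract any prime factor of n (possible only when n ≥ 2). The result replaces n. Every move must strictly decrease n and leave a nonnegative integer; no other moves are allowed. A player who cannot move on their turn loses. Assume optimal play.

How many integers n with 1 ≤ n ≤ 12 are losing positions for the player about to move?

Build the W/L table. Terminal = L. A non-terminal position is W if it has a move to some L; otherwise it is L.
n=0: no move → L
n=1: W (go to 0, an L position)
n=2: W (go to 0, an L position)
n=3: W (go to 0, an L position)
n=4: L (options 2(W), 3(W) are all W)
n=5: W (go to 0, an L position)
n=6: W (go to 4, an L position)
n=7: W (go to 0, an L position)
n=8: L (options 6(W), 7(W) are all W)
n=9: W (go to 8, an L position)
n=10: W (go to 8, an L position)
n=11: W (go to 0, an L position)
n=12: L (options 9(W), 10(W), 11(W) are all W)
L entries with 1 ≤ n ≤ 12 (n=0 is outside the asked range and is not counted): n = 4, 8, 12; that makes 3.

3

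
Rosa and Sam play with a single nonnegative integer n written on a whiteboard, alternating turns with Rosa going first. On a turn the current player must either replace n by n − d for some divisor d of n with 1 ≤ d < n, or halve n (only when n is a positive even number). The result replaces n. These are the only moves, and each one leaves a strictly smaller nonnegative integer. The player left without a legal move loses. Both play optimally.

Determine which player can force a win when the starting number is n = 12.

Work bottom-up. With no move the player to move loses. Otherwise the position is W if at least one move leads to an L position for the opponent, and L if every move leads to a W.
n=0: no move → L
n=1: no move → L
n=2: reaches L-position 1 → W
n=3: only reaches 2(W), which is W → L
n=4: reaches L-position 3 → W
n=5: only reaches 4(W), which is W → L
n=6: reaches L-position 3 → W
n=7: only reaches 6(W), which is W → L
n=8: reaches L-position 7 → W
n=9: only reaches 6(W), 8(W), all W → L
n=10: reaches L-position 5 → W
n=11: only reaches 10(W), which is W → L
n=12: reaches L-position 9 → W
The starting position 12 is W: Rosa should move to 9, handing over an L position.

Rosa wins.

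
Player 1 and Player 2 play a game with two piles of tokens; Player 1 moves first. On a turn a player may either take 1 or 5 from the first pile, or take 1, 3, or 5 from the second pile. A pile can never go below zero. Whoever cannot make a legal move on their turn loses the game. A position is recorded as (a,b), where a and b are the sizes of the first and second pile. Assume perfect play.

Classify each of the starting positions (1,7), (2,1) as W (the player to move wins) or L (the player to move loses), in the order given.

Classify positions by backward induction: terminal positions (no move available) are L. From any other position, the mover wins iff some move reaches an L.
No move ever increases a pile, so every position that can arise here has a ≤ 2 and b ≤ 7; it is enough to label the cells with 0 ≤ a ≤ 2 and 0 ≤ b ≤ 7.
Every move lowers a or b (never raises either), so fill the grid row by row in increasing a, and left to right within a row: each cell's successors are then already labelled.
      b=0  b=1  b=2  b=3  b=4  b=5  b=6  b=7
a=0:    L    W    L    W    L    W    L    W
a=1:    W    L    W    L    W    L    W    L
a=2:    L    W    L    W    L    W    L    W
Cells with no legal move (terminal, hence L): (0,0).
The remaining L cells, each justified by listing all of its moves:
(0,2): →(0,1)(W) only, which is W, so L
(0,4): →(0,3)(W), (0,1)(W) — all W, so L
(0,6): →(0,5)(W), (0,3)(W), (0,1)(W) — all W, so L
(1,1): →(0,1)(W), (1,0)(W) — all W, so L
(1,3): →(0,3)(W), (1,2)(W), (1,0)(W) — all W, so L
(1,5): →(0,5)(W), (1,4)(W), (1,2)(W), (1,0)(W) — all W, so L
(1,7): →(0,7)(W), (1,6)(W), (1,4)(W), (1,2)(W) — all W, so L
(2,0): →(1,0)(W) only, which is W, so L
(2,2): →(1,2)(W), (2,1)(W) — all W, so L
(2,4): →(1,4)(W), (2,3)(W), (2,1)(W) — all W, so L
(2,6): →(1,6)(W), (2,5)(W), (2,3)(W), (2,1)(W) — all W, so L
Every other cell has at least one move into one of the L cells above, so it is W.
(1,7): one of the L cells justified above, so L
(2,1): the move to (1,1) reaches an L cell, so W

(1,7): L, (2,1): W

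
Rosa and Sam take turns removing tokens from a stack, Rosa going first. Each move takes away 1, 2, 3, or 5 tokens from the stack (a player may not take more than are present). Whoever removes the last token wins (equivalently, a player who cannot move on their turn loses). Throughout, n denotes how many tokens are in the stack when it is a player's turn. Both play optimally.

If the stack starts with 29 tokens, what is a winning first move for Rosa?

Use the standard recursion: the mover loses at a terminal position; elsewhere, the mover wins exactly when some move hands the opponent an L position.
n=0: no move → L
n=1: reaches L-position 0 → W
n=2: reaches L-position 0 → W
n=3: reaches L-position 0 → W
n=4: only reaches 3(W), 2(W), 1(W), all W → L
n=5: reaches L-position 4 → W
n=6: reaches L-position 4 → W
n=7: reaches L-position 4 → W
n=8: only reaches 7(W), 6(W), 5(W), 3(W), all W → L
n=9: reaches L-position 8 → W
n=10: reaches L-position 8 → W
n=11: reaches L-position 8 → W
n=12: only reaches 11(W), 10(W), 9(W), 7(W), all W → L
n=13: reaches L-position 12 → W
n=14: reaches L-position 12 → W
n=15: reaches L-position 12 → W
n=16: only reaches 15(W), 14(W), 13(W), 11(W), all W → L
n=17: reaches L-position 16 → W
n=18: reaches L-position 16 → W
n=19: reaches L-position 16 → W
n=20: only reaches 19(W), 18(W), 17(W), 15(W), all W → L
n=21: reaches L-position 20 → W
n=22: reaches L-position 20 → W
n=23: reaches L-position 20 → W
n=24: only reaches 23(W), 22(W), 21(W), 19(W), all W → L
n=25: reaches L-position 24 → W
n=26: reaches L-position 24 → W
n=27: reaches L-position 24 → W
n=28: only reaches 27(W), 26(W), 25(W), 23(W), all W → L
n=29: reaches L-position 28 → W
From 29, the L positions reachable in one move are: 28, 24. Any move reaching one of these is winning.

Remove 1, leaving 28.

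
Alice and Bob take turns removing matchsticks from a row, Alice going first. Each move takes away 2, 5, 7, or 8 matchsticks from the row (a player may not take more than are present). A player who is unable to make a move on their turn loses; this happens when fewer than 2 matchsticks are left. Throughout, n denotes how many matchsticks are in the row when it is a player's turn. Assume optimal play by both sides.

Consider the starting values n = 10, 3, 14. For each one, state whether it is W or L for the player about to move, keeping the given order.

Use the standard recursion: the mover loses at a terminal position; elsewhere, the mover wins exactly when some move hands the opponent an L position.
n=0: no move → L
n=1: no move → L
n=2: can move to 0, which is L ⇒ W
n=3: can move to 1, which is L ⇒ W
n=4: the only move is to 2(W), a W ⇒ L
n=5: can move to 0, which is L ⇒ W
n=6: can move to 4, which is L ⇒ W
n=7: can move to 0, which is L ⇒ W
n=8: can move to 1, which is L ⇒ W
n=9: can move to 4, which is L ⇒ W
n=10: moves to 8(W), 5(W), 3(W), 2(W); every one is W ⇒ L
n=11: can move to 4, which is L ⇒ W
n=12: can move to 10, which is L ⇒ W
n=13: moves to 11(W), 8(W), 6(W), 5(W); every one is W ⇒ L
n=14: moves to 12(W), 9(W), 7(W), 6(W); every one is W ⇒ L

10: L, 3: W, 14: L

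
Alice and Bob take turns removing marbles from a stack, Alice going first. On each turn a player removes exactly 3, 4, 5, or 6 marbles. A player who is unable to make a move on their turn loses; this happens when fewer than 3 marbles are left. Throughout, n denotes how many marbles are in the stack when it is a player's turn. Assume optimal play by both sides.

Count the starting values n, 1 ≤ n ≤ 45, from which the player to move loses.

15

Build the W/L table. Terminal = L. A non-terminal position is W if it has a move to some L; otherwise it is L.
n=0: no move → L
n=1: no move → L
n=2: no move → L
n=3: reaches L-position 0 → W
n=4: reaches L-position 1 → W
n=5: reaches L-position 2 → W
n=6: reaches L-position 2 → W
n=7: reaches L-position 2 → W
n=8: reaches L-position 2 → W
n=9: only reaches 6(W), 5(W), 4(W), 3(W), all W → L
n=10: only reaches 7(W), 6(W), 5(W), 4(W), all W → L
n=11: only reaches 8(W), 7(W), 6(W), 5(W), all W → L
n=12: reaches L-position 9 → W
n=13: reaches L-position 10 → W
n=14: reaches L-position 11 → W
n=15: reaches L-position 11 → W
n=16: reaches L-position 11 → W
n=17: reaches L-position 11 → W
n=18: only reaches 15(W), 14(W), 13(W), 12(W), all W → L
n=19: only reaches 16(W), 15(W), 14(W), 13(W), all W → L
n=20: only reaches 17(W), 16(W), 15(W), 14(W), all W → L
n=21: reaches L-position 18 → W
n=22: reaches L-position 19 → W
n=23: reaches L-position 20 → W
n=24: reaches L-position 20 → W
n=25: reaches L-position 20 → W
n=26: reaches L-position 20 → W
n=27: only reaches 24(W), 23(W), 22(W), 21(W), all W → L
n=28: only reaches 25(W), 24(W), 23(W), 22(W), all W → L
n=29: only reaches 26(W), 25(W), 24(W), 23(W), all W → L
n=30: reaches L-position 27 → W
n=31: reaches L-position 28 → W
n=32: reaches L-position 29 → W
n=33: reaches L-position 29 → W
n=34: reaches L-position 29 → W
n=35: reaches L-position 29 → W
n=36: only reaches 33(W), 32(W), 31(W), 30(W), all W → L
n=37: only reaches 34(W), 33(W), 32(W), 31(W), all W → L
n=38: only reaches 35(W), 34(W), 33(W), 32(W), all W → L
n=39: reaches L-position 36 → W
n=40: reaches L-position 37 → W
n=41: reaches L-position 38 → W
n=42: reaches L-position 38 → W
n=43: reaches L-position 38 → W
n=44: reaches L-position 38 → W
n=45: only reaches 42(W), 41(W), 40(W), 39(W), all W → L
L entries with 1 ≤ n ≤ 45 (n=0 is outside the asked range and is not counted): n = 1, 2, 9, 10, 11, 18, 19, 20, 27, 28, 29, 36, 37, 38, 45; that makes 15.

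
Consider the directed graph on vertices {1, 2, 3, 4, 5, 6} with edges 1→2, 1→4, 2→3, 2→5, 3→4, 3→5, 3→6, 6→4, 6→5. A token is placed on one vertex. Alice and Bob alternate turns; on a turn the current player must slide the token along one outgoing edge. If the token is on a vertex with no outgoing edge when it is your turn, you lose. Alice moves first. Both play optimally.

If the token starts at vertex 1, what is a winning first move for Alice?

Work bottom-up. With no move the player to move loses. Otherwise the position is W if at least one move leads to an L position for the opponent, and L if every move leads to a W.
Every edge goes from a vertex to one that appears earlier in the order 4, 5, 6, 3, 2, 1, so processing vertices in that order labels each vertex after all of its successors.
4: no outgoing edge → L
5: no outgoing edge → L
6: W (go to 5, an L position)
3: W (go to 5, an L position)
2: W (go to 5, an L position)
1: W (go to 4, an L position)
From 1, the L positions reachable in one move are: 4.

Move to 4.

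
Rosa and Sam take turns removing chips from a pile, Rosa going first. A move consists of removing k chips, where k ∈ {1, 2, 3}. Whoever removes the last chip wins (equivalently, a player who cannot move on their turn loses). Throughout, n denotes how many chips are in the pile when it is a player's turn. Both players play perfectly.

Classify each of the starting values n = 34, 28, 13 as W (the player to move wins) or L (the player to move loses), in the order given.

34: W, 28: L, 13: W

Build the W/L table. Terminal = L. A non-terminal position is W if it has a move to some L; otherwise it is L.
n=0: no move → L
n=1: →0(L), so W
n=2: →0(L), so W
n=3: →0(L), so W
n=4: →3(W), 2(W), 1(W) — all W, so L
n=5: →4(L), so W
n=6: →4(L), so W
n=7: →4(L), so W
n=8: →7(W), 6(W), 5(W) — all W, so L
n=9: →8(L), so W
n=10: →8(L), so W
n=11: →8(L), so W
n=12: →11(W), 10(W), 9(W) — all W, so L
n=13: →12(L), so W
n=14: →12(L), so W
n=15: →12(L), so W
n=16: →15(W), 14(W), 13(W) — all W, so L
n=17: →16(L), so W
n=18: →16(L), so W
n=19: →16(L), so W
n=20: →19(W), 18(W), 17(W) — all W, so L
n=21: →20(L), so W
n=22: →20(L), so W
n=23: →20(L), so W
n=24: →23(W), 22(W), 21(W) — all W, so L
n=25: →24(L), so W
n=26: →24(L), so W
n=27: →24(L), so W
n=28: →27(W), 26(W), 25(W) — all W, so L
n=29: →28(L), so W
n=30: →28(L), so W
n=31: →28(L), so W
n=32: →31(W), 30(W), 29(W) — all W, so L
n=33: →32(L), so W
n=34: →32(L), so W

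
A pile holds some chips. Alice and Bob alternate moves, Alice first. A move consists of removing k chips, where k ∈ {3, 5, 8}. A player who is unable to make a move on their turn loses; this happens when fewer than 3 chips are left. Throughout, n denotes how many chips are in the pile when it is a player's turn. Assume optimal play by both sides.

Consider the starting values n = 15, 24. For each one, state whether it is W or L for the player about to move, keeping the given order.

Positions with no move are L. A position that does have a move is losing for the player to move precisely when every available move leads to a winning position for the opponent. Fill in the labels:
n=0: no move → L
n=1: no move → L
n=2: no move → L
n=3: W (go to 0, an L position)
n=4: W (go to 1, an L position)
n=5: W (go to 2, an L position)
n=6: W (go to 1, an L position)
n=7: W (go to 2, an L position)
n=8: W (go to 0, an L position)
n=9: W (go to 1, an L position)
n=10: W (go to 2, an L position)
n=11: L (options 8(W), 6(W), 3(W) are all W)
n=12: L (options 9(W), 7(W), 4(W) are all W)
n=13: L (options 10(W), 8(W), 5(W) are all W)
n=14: W (go to 11, an L position)
n=15: W (go to 12, an L position)
n=16: W (go to 13, an L position)
n=17: W (go to 12, an L position)
n=18: W (go to 13, an L position)
n=19: W (go to 11, an L position)
n=20: W (go to 12, an L position)
n=21: W (go to 13, an L position)
n=22: L (options 19(W), 17(W), 14(W) are all W)
n=23: L (options 20(W), 18(W), 15(W) are all W)
n=24: L (options 21(W), 19(W), 16(W) are all W)

15: W, 24: L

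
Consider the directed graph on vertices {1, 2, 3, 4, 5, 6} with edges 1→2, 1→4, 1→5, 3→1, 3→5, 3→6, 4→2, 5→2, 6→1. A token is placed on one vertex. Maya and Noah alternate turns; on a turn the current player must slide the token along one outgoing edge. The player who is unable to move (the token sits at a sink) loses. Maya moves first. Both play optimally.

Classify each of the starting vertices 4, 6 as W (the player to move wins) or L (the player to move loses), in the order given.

4: W, 6: L

Classify positions by backward induction: terminal positions (no move available) are L. From any other position, the mover wins iff some move reaches an L.
Every edge goes from a vertex to one that appears earlier in the order 2, 4, 5, 1, 6, 3, so processing vertices in that order labels each vertex after all of its successors.
2: no outgoing edge → L
4: →2(L), so W
5: →2(L), so W
1: →2(L), so W
6: →1(W) only, which is W, so L
3: →6(L), so W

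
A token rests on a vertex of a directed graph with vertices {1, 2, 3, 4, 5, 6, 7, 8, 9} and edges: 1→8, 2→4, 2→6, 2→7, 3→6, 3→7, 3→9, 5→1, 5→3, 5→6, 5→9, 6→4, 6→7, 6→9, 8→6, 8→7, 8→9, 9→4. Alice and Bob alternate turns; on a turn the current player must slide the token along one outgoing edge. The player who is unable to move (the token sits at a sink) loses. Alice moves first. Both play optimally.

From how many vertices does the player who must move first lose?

3

Compute win/loss labels from the base case upward. A position with no move is L. Any other position is W if it can reach an L in one move, else L.
Every edge goes from a vertex to one that appears earlier in the order 7, 4, 9, 6, 3, 8, 1, 5, 2, so processing vertices in that order labels each vertex after all of its successors.
7: no outgoing edge → L
4: no outgoing edge → L
9: →4(L), so W
6: →4(L), so W
3: →7(L), so W
8: →7(L), so W
1: →8(W) only, which is W, so L
5: →1(L), so W
2: →4(L), so W
The L vertices are 1, 4, 7; that is 3 in all.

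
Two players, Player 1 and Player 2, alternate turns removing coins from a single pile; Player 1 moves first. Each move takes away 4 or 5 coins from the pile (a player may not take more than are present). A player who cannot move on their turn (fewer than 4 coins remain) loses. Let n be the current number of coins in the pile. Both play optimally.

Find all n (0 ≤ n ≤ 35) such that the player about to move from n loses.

0, 1, 2, 3, 9, 10, 11, 12, 18, 19, 20, 21, 27, 28, 29, 30

Classify positions by backward induction: terminal positions (no move available) are L. From any other position, the mover wins iff some move reaches an L.
n=0: no move → L
n=1: no move → L
n=2: no move → L
n=3: no move → L
n=4: W (go to 0, an L position)
n=5: W (go to 1, an L position)
n=6: W (go to 2, an L position)
n=7: W (go to 3, an L position)
n=8: W (go to 3, an L position)
n=9: L (options 5(W), 4(W) are all W)
n=10: L (options 6(W), 5(W) are all W)
n=11: L (options 7(W), 6(W) are all W)
n=12: L (options 8(W), 7(W) are all W)
n=13: W (go to 9, an L position)
n=14: W (go to 10, an L position)
n=15: W (go to 11, an L position)
n=16: W (go to 12, an L position)
n=17: W (go to 12, an L position)
n=18: L (options 14(W), 13(W) are all W)
n=19: L (options 15(W), 14(W) are all W)
n=20: L (options 16(W), 15(W) are all W)
n=21: L (options 17(W), 16(W) are all W)
n=22: W (go to 18, an L position)
n=23: W (go to 19, an L position)
n=24: W (go to 20, an L position)
n=25: W (go to 21, an L position)
n=26: W (go to 21, an L position)
n=27: L (options 23(W), 22(W) are all W)
n=28: L (options 24(W), 23(W) are all W)
n=29: L (options 25(W), 24(W) are all W)
n=30: L (options 26(W), 25(W) are all W)
n=31: W (go to 27, an L position)
n=32: W (go to 28, an L position)
n=33: W (go to 29, an L position)
n=34: W (go to 30, an L position)
n=35: W (go to 30, an L position)
Reading off the rows marked L gives the requested list; there are 16 such values of n.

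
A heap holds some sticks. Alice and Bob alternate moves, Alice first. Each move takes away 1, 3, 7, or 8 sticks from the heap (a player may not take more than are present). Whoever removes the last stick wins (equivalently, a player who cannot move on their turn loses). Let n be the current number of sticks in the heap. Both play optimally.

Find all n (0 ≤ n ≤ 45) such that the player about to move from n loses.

0, 2, 4, 6, 15, 17, 19, 21, 30, 32, 34, 36, 45

Positions with no move are L. A position that does have a move is losing for the player to move precisely when every available move leads to a winning position for the opponent. Fill in the labels:
n=0: no move → L
n=1: →0(L), so W
n=2: →1(W) only, which is W, so L
n=3: →2(L), so W
n=4: →3(W), 1(W) — all W, so L
n=5: →4(L), so W
n=6: →5(W), 3(W) — all W, so L
n=7: →6(L), so W
n=8: →0(L), so W
n=9: →6(L), so W
n=10: →2(L), so W
n=11: →4(L), so W
n=12: →4(L), so W
n=13: →6(L), so W
n=14: →6(L), so W
n=15: →14(W), 12(W), 8(W), 7(W) — all W, so L
n=16: →15(L), so W
n=17: →16(W), 14(W), 10(W), 9(W) — all W, so L
n=18: →17(L), so W
n=19: →18(W), 16(W), 12(W), 11(W) — all W, so L
n=20: →19(L), so W
n=21: →20(W), 18(W), 14(W), 13(W) — all W, so L
n=22: →21(L), so W
n=23: →15(L), so W
n=24: →21(L), so W
n=25: →17(L), so W
n=26: →19(L), so W
n=27: →19(L), so W
n=28: →21(L), so W
n=29: →21(L), so W
n=30: →29(W), 27(W), 23(W), 22(W) — all W, so L
n=31: →30(L), so W
n=32: →31(W), 29(W), 25(W), 24(W) — all W, so L
n=33: →32(L), so W
n=34: →33(W), 31(W), 27(W), 26(W) — all W, so L
n=35: →34(L), so W
n=36: →35(W), 33(W), 29(W), 28(W) — all W, so L
n=37: →36(L), so W
n=38: →30(L), so W
n=39: →36(L), so W
n=40: →32(L), so W
n=41: →34(L), so W
n=42: →34(L), so W
n=43: →36(L), so W
n=44: →36(L), so W
n=45: →44(W), 42(W), 38(W), 37(W) — all W, so L
Reading off the rows marked L gives the requested list; there are 13 such values of n.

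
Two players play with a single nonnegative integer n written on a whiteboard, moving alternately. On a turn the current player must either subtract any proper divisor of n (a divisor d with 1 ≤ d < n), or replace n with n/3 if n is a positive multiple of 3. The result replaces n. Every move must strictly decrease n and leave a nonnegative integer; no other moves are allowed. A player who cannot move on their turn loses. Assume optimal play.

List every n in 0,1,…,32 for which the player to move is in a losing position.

Classify positions by backward induction: terminal positions (no move available) are L. From any other position, the mover wins iff some move reaches an L.
n=0: no move → L
n=1: no move → L
n=2: can move to 1, which is L ⇒ W
n=3: can move to 1, which is L ⇒ W
n=4: moves to 2(W), 3(W); every one is W ⇒ L
n=5: can move to 4, which is L ⇒ W
n=6: can move to 4, which is L ⇒ W
n=7: the only move is to 6(W), a W ⇒ L
n=8: can move to 4, which is L ⇒ W
n=9: moves to 3(W), 6(W), 8(W); every one is W ⇒ L
n=10: can move to 9, which is L ⇒ W
n=11: the only move is to 10(W), a W ⇒ L
n=12: can move to 4, which is L ⇒ W
n=13: the only move is to 12(W), a W ⇒ L
n=14: can move to 7, which is L ⇒ W
n=15: moves to 5(W), 10(W), 12(W), 14(W); every one is W ⇒ L
n=16: can move to 15, which is L ⇒ W
n=17: the only move is to 16(W), a W ⇒ L
n=18: can move to 9, which is L ⇒ W
n=19: the only move is to 18(W), a W ⇒ L
n=20: can move to 15, which is L ⇒ W
n=21: can move to 7, which is L ⇒ W
n=22: can move to 11, which is L ⇒ W
n=23: the only move is to 22(W), a W ⇒ L
n=24: can move to 23, which is L ⇒ W
n=25: moves to 20(W), 24(W); every one is W ⇒ L
n=26: can move to 13, which is L ⇒ W
n=27: can move to 9, which is L ⇒ W
n=28: moves to 14(W), 21(W), 24(W), 26(W), 27(W); every one is W ⇒ L
n=29: can move to 28, which is L ⇒ W
n=30: can move to 15, which is L ⇒ W
n=31: the only move is to 30(W), a W ⇒ L
n=32: can move to 28, which is L ⇒ W
Reading off the rows marked L gives the requested list; there are 14 such values of n.

0, 1, 4, 7, 9, 11, 13, 15, 17, 19, 23, 25, 28, 31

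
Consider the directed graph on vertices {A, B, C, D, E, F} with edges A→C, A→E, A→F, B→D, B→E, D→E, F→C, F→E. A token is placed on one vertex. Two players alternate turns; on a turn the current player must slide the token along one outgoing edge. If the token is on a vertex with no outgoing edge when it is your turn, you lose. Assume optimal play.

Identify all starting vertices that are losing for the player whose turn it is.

Label each position W (a win for the player to move) or L (a loss). A position with no legal move is L; any other position is W exactly when some move reaches an L, and L when every move reaches a W.
Every edge goes from a vertex to one that appears earlier in the order C, E, F, D, A, B, so processing vertices in that order labels each vertex after all of its successors.
C: no outgoing edge → L
E: no outgoing edge → L
F: →E(L), so W
D: →E(L), so W
A: →E(L), so W
B: →E(L), so W
Reading off the rows marked L gives the requested list; there are 2 such vertices.

C, E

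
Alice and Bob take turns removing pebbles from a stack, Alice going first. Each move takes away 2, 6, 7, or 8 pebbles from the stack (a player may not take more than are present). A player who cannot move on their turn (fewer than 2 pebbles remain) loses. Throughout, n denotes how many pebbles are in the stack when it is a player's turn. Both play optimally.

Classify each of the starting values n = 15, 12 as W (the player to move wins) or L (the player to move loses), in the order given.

15: L, 12: W

Positions with no move are L. A position that does have a move is losing for the player to move precisely when every available move leads to a winning position for the opponent. Fill in the labels:
n=0: no move → L
n=1: no move → L
n=2: →0(L), so W
n=3: →1(L), so W
n=4: →2(W) only, which is W, so L
n=5: →3(W) only, which is W, so L
n=6: →4(L), so W
n=7: →5(L), so W
n=8: →1(L), so W
n=9: →1(L), so W
n=10: →4(L), so W
n=11: →5(L), so W
n=12: →5(L), so W
n=13: →5(L), so W
n=14: →12(W), 8(W), 7(W), 6(W) — all W, so L
n=15: →13(W), 9(W), 8(W), 7(W) — all W, so L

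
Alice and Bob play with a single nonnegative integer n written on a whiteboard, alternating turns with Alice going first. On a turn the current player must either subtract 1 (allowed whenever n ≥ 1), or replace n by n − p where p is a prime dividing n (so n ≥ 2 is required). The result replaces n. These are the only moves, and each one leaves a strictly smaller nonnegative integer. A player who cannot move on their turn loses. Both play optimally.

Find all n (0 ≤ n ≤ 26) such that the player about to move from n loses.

Compute win/loss labels from the base case upward. A position with no move is L. Any other position is W if it can reach an L in one move, else L.
n=0: no move → L
n=1: →0(L), so W
n=2: →0(L), so W
n=3: →0(L), so W
n=4: →2(W), 3(W) — all W, so L
n=5: →0(L), so W
n=6: →4(L), so W
n=7: →0(L), so W
n=8: →6(W), 7(W) — all W, so L
n=9: →8(L), so W
n=10: →8(L), so W
n=11: →0(L), so W
n=12: →9(W), 10(W), 11(W) — all W, so L
n=13: →0(L), so W
n=14: →12(L), so W
n=15: →12(L), so W
n=16: →14(W), 15(W) — all W, so L
n=17: →0(L), so W
n=18: →16(L), so W
n=19: →0(L), so W
n=20: →15(W), 18(W), 19(W) — all W, so L
n=21: →20(L), so W
n=22: →20(L), so W
n=23: →0(L), so W
n=24: →21(W), 22(W), 23(W) — all W, so L
n=25: →20(L), so W
n=26: →24(L), so W
Reading off the rows marked L gives the requested list; there are 7 such values of n.

0, 4, 8, 12, 16, 20, 24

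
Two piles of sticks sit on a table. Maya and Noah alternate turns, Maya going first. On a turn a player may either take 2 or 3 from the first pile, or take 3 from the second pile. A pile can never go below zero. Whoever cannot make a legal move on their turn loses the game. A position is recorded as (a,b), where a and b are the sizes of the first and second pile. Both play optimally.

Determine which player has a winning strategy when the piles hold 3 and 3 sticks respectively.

Noah wins.

Work bottom-up. With no move the player to move loses. Otherwise the position is W if at least one move leads to an L position for the opponent, and L if every move leads to a W.
No move ever increases a pile, so every position that can arise here has a ≤ 3 and b ≤ 3; it is enough to label the cells with 0 ≤ a ≤ 3 and 0 ≤ b ≤ 3.
Every move lowers a or b (never raises either), so fill the grid row by row in increasing a, and left to right within a row: each cell's successors are then already labelled.
      b=0  b=1  b=2  b=3
a=0:    L    L    L    W
a=1:    L    L    L    W
a=2:    W    W    W    L
a=3:    W    W    W    L
Cells with no legal move (terminal, hence L): (0,0), (0,1), (0,2), (1,0), (1,1), (1,2).
The remaining L cells, each justified by listing all of its moves:
(2,3): L (options (0,3)(W), (2,0)(W) are all W)
(3,3): L (options (1,3)(W), (0,3)(W), (3,0)(W) are all W)
Every other cell has at least one move into one of the L cells above, so it is W.
Every move from (3,3) reaches a W position, so the mover loses.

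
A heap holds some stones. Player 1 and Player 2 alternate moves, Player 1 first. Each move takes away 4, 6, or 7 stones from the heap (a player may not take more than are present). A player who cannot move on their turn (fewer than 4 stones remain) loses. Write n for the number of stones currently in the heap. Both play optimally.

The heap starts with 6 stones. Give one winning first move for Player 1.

Remove 4, leaving 2.

Positions with no move are L. A position that does have a move is losing for the player to move precisely when every available move leads to a winning position for the opponent. Fill in the labels:
n=0: no move → L
n=1: no move → L
n=2: no move → L
n=3: no move → L
n=4: →0(L), so W
n=5: →1(L), so W
n=6: →2(L), so W
From 6, the L positions reachable in one move are: 2, 0. Any move reaching one of these is winning.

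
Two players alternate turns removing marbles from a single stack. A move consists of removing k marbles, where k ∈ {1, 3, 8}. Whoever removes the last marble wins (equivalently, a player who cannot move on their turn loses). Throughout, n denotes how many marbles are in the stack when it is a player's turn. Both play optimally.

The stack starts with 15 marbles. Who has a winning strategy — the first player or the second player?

The second player wins.

Positions with no move are L. A position that does have a move is losing for the player to move precisely when every available move leads to a winning position for the opponent. Fill in the labels:
n=0: no move → L
n=1: →0(L), so W
n=2: →1(W) only, which is W, so L
n=3: →2(L), so W
n=4: →3(W), 1(W) — all W, so L
n=5: →4(L), so W
n=6: →5(W), 3(W) — all W, so L
n=7: →6(L), so W
n=8: →0(L), so W
n=9: →6(L), so W
n=10: →2(L), so W
n=11: →10(W), 8(W), 3(W) — all W, so L
n=12: →11(L), so W
n=13: →12(W), 10(W), 5(W) — all W, so L
n=14: →13(L), so W
n=15: →14(W), 12(W), 7(W) — all W, so L
Every move from 15 reaches a W position, so the mover loses.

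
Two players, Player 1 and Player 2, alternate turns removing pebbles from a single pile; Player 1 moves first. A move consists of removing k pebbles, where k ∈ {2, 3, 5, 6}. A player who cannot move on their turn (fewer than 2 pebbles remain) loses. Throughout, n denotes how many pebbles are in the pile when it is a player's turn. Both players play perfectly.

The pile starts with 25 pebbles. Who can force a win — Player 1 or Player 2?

Player 2 wins.

Classify positions by backward induction: terminal positions (no move available) are L. From any other position, the mover wins iff some move reaches an L.
n=0: no move → L
n=1: no move → L
n=2: W (go to 0, an L position)
n=3: W (go to 1, an L position)
n=4: W (go to 1, an L position)
n=5: W (go to 0, an L position)
n=6: W (go to 1, an L position)
n=7: W (go to 1, an L position)
n=8: L (options 6(W), 5(W), 3(W), 2(W) are all W)
n=9: L (options 7(W), 6(W), 4(W), 3(W) are all W)
n=10: W (go to 8, an L position)
n=11: W (go to 9, an L position)
n=12: W (go to 9, an L position)
n=13: W (go to 8, an L position)
n=14: W (go to 9, an L position)
n=15: W (go to 9, an L position)
n=16: L (options 14(W), 13(W), 11(W), 10(W) are all W)
n=17: L (options 15(W), 14(W), 12(W), 11(W) are all W)
n=18: W (go to 16, an L position)
n=19: W (go to 17, an L position)
n=20: W (go to 17, an L position)
n=21: W (go to 16, an L position)
n=22: W (go to 17, an L position)
n=23: W (go to 17, an L position)
n=24: L (options 22(W), 21(W), 19(W), 18(W) are all W)
n=25: L (options 23(W), 22(W), 20(W), 19(W) are all W)
The starting position 25 is L: whatever Player 1 does, the opponent receives a W position.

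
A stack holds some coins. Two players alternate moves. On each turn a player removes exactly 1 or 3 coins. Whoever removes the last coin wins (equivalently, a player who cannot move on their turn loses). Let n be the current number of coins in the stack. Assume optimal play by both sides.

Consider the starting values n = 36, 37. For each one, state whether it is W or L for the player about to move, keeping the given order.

36: L, 37: W

Work bottom-up. With no move the player to move loses. Otherwise the position is W if at least one move leads to an L position for the opponent, and L if every move leads to a W.
n=0: no move → L
n=1: W (go to 0, an L position)
n=2: L (sole option 1(W) is W)
n=3: W (go to 2, an L position)
n=4: L (options 3(W), 1(W) are all W)
n=5: W (go to 4, an L position)
n=6: L (options 5(W), 3(W) are all W)
n=7: W (go to 6, an L position)
n=8: L (options 7(W), 5(W) are all W)
n=9: W (go to 8, an L position)
n=10: L (options 9(W), 7(W) are all W)
n=11: W (go to 10, an L position)
n=12: L (options 11(W), 9(W) are all W)
n=13: W (go to 12, an L position)
n=14: L (options 13(W), 11(W) are all W)
n=15: W (go to 14, an L position)
n=16: L (options 15(W), 13(W) are all W)
n=17: W (go to 16, an L position)
n=18: L (options 17(W), 15(W) are all W)
n=19: W (go to 18, an L position)
n=20: L (options 19(W), 17(W) are all W)
n=21: W (go to 20, an L position)
n=22: L (options 21(W), 19(W) are all W)
n=23: W (go to 22, an L position)
n=24: L (options 23(W), 21(W) are all W)
n=25: W (go to 24, an L position)
n=26: L (options 25(W), 23(W) are all W)
n=27: W (go to 26, an L position)
n=28: L (options 27(W), 25(W) are all W)
n=29: W (go to 28, an L position)
n=30: L (options 29(W), 27(W) are all W)
n=31: W (go to 30, an L position)
n=32: L (options 31(W), 29(W) are all W)
n=33: W (go to 32, an L position)
n=34: L (options 33(W), 31(W) are all W)
n=35: W (go to 34, an L position)
n=36: L (options 35(W), 33(W) are all W)
n=37: W (go to 36, an L position)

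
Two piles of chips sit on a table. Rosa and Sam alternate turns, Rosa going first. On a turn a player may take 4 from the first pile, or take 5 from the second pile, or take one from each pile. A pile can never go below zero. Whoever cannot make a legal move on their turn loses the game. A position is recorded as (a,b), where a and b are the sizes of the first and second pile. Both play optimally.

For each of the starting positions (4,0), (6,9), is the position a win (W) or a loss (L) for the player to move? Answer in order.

Work bottom-up. With no move the player to move loses. Otherwise the position is W if at least one move leads to an L position for the opponent, and L if every move leads to a W.
No move ever increases a pile, so every position that can arise here has a ≤ 6 and b ≤ 9; it is enough to label the cells with 0 ≤ a ≤ 6 and 0 ≤ b ≤ 9.
Every move lowers a or b (never raises either), so fill the grid row by row in increasing a, and left to right within a row: each cell's successors are then already labelled.
      b=0  b=1  b=2  b=3  b=4  b=5  b=6  b=7  b=8  b=9
a=0:    L    L    L    L    L    W    W    W    W    W
a=1:    L    W    W    W    W    W    L    L    L    L
a=2:    L    W    L    L    L    W    L    W    W    W
a=3:    L    W    L    W    W    W    L    W    L    L
a=4:    W    W    W    W    W    L    L    W    L    W
a=5:    W    L    L    L    L    L    W    W    W    W
a=6:    W    L    W    W    W    W    W    L    L    L
Cells with no legal move (terminal, hence L): (0,0), (0,1), (0,2), (0,3), (0,4), (1,0), (2,0), (3,0).
The remaining L cells, each justified by listing all of its moves:
(1,6): only reaches (1,1)(W), (0,5)(W), all W → L
(1,7): only reaches (1,2)(W), (0,6)(W), all W → L
(1,8): only reaches (1,3)(W), (0,7)(W), all W → L
(1,9): only reaches (1,4)(W), (0,8)(W), all W → L
(2,2): only reaches (1,1)(W), which is W → L
(2,3): only reaches (1,2)(W), which is W → L
(2,4): only reaches (1,3)(W), which is W → L
(2,6): only reaches (2,1)(W), (1,5)(W), all W → L
(3,2): only reaches (2,1)(W), which is W → L
(3,6): only reaches (3,1)(W), (2,5)(W), all W → L
(3,8): only reaches (3,3)(W), (2,7)(W), all W → L
(3,9): only reaches (3,4)(W), (2,8)(W), all W → L
(4,5): only reaches (0,5)(W), (4,0)(W), (3,4)(W), all W → L
(4,6): only reaches (0,6)(W), (4,1)(W), (3,5)(W), all W → L
(4,8): only reaches (0,8)(W), (4,3)(W), (3,7)(W), all W → L
(5,1): only reaches (1,1)(W), (4,0)(W), all W → L
(5,2): only reaches (1,2)(W), (4,1)(W), all W → L
(5,3): only reaches (1,3)(W), (4,2)(W), all W → L
(5,4): only reaches (1,4)(W), (4,3)(W), all W → L
(5,5): only reaches (1,5)(W), (5,0)(W), (4,4)(W), all W → L
(6,1): only reaches (2,1)(W), (5,0)(W), all W → L
(6,7): only reaches (2,7)(W), (6,2)(W), (5,6)(W), all W → L
(6,8): only reaches (2,8)(W), (6,3)(W), (5,7)(W), all W → L
(6,9): only reaches (2,9)(W), (6,4)(W), (5,8)(W), all W → L
Every other cell has at least one move into one of the L cells above, so it is W.
(4,0): the move to (0,0) reaches an L cell, so W
(6,9): one of the L cells justified above, so L

(4,0): W, (6,9): L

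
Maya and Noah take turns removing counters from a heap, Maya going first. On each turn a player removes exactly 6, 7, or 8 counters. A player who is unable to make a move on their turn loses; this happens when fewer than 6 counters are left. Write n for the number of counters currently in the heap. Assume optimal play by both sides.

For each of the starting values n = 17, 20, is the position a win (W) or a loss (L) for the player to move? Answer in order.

Use the standard recursion: the mover loses at a terminal position; elsewhere, the mover wins exactly when some move hands the opponent an L position.
n=0: no move → L
n=1: no move → L
n=2: no move → L
n=3: no move → L
n=4: no move → L
n=5: no move → L
n=6: →0(L), so W
n=7: →1(L), so W
n=8: →2(L), so W
n=9: →3(L), so W
n=10: →4(L), so W
n=11: →5(L), so W
n=12: →5(L), so W
n=13: →5(L), so W
n=14: →8(W), 7(W), 6(W) — all W, so L
n=15: →9(W), 8(W), 7(W) — all W, so L
n=16: →10(W), 9(W), 8(W) — all W, so L
n=17: →11(W), 10(W), 9(W) — all W, so L
n=18: →12(W), 11(W), 10(W) — all W, so L
n=19: →13(W), 12(W), 11(W) — all W, so L
n=20: →14(L), so W

17: L, 20: W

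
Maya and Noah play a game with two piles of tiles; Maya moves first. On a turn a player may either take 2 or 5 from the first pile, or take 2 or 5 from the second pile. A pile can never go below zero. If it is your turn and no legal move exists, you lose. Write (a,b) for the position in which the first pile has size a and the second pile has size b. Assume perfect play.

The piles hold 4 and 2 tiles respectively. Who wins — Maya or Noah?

Positions with no move are L. A position that does have a move is losing for the player to move precisely when every available move leads to a winning position for the opponent. Fill in the labels:
No move ever increases a pile, so every position that can arise here has a ≤ 4 and b ≤ 2; it is enough to label the cells with 0 ≤ a ≤ 4 and 0 ≤ b ≤ 2.
Every move lowers a or b (never raises either), so fill the grid row by row in increasing a, and left to right within a row: each cell's successors are then already labelled.
      b=0  b=1  b=2
a=0:    L    L    W
a=1:    L    L    W
a=2:    W    W    L
a=3:    W    W    L
a=4:    L    L    W
Cells with no legal move (terminal, hence L): (0,0), (0,1), (1,0), (1,1).
The remaining L cells, each justified by listing all of its moves:
(2,2): moves to (0,2)(W), (2,0)(W); every one is W ⇒ L
(3,2): moves to (1,2)(W), (3,0)(W); every one is W ⇒ L
(4,0): the only move is to (2,0)(W), a W ⇒ L
(4,1): the only move is to (2,1)(W), a W ⇒ L
Every other cell has at least one move into one of the L cells above, so it is W.
From (4,2) Maya can move to (2,2), reaching an L position.

Maya wins.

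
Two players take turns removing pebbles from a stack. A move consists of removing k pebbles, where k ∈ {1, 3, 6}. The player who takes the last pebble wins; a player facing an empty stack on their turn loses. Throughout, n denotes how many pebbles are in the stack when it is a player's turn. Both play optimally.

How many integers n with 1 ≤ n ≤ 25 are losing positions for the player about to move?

8

Build the W/L table. Terminal = L. A non-terminal position is W if it has a move to some L; otherwise it is L.
n=0: no move → L
n=1: W (go to 0, an L position)
n=2: L (sole option 1(W) is W)
n=3: W (go to 2, an L position)
n=4: L (options 3(W), 1(W) are all W)
n=5: W (go to 4, an L position)
n=6: W (go to 0, an L position)
n=7: W (go to 4, an L position)
n=8: W (go to 2, an L position)
n=9: L (options 8(W), 6(W), 3(W) are all W)
n=10: W (go to 9, an L position)
n=11: L (options 10(W), 8(W), 5(W) are all W)
n=12: W (go to 11, an L position)
n=13: L (options 12(W), 10(W), 7(W) are all W)
n=14: W (go to 13, an L position)
n=15: W (go to 9, an L position)
n=16: W (go to 13, an L position)
n=17: W (go to 11, an L position)
n=18: L (options 17(W), 15(W), 12(W) are all W)
n=19: W (go to 18, an L position)
n=20: L (options 19(W), 17(W), 14(W) are all W)
n=21: W (go to 20, an L position)
n=22: L (options 21(W), 19(W), 16(W) are all W)
n=23: W (go to 22, an L position)
n=24: W (go to 18, an L position)
n=25: W (go to 22, an L position)
L entries with 1 ≤ n ≤ 25 (n=0 is outside the asked range and is not counted): n = 2, 4, 9, 11, 13, 18, 20, 22; that makes 8.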